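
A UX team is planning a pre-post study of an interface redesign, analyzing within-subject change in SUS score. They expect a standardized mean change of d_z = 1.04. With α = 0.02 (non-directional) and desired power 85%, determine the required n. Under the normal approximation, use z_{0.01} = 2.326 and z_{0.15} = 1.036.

n = 11 pairs

For a paired (one-sample on differences) test: n = ((z_{α/2} + z_β) / d)².
z_{α/2} + z_β = 2.326 + 1.036 = 3.362.
n = (3.362 / 1.04)² = 3.233² = 10.45.
Round up.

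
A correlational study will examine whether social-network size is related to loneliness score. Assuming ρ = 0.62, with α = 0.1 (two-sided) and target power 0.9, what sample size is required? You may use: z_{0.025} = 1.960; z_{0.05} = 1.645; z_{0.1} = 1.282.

n = 20

Fisher's z: C = ½·ln((1+r)/(1−r)) = ½·ln(4.2632) = 0.7250.
n = ((z_{α/2} + z_β)/C)² + 3.
(1.645 + 1.282) / 0.7250 = 2.927 / 0.7250 = 4.037.
n = 4.037² + 3 = 16.30 + 3 = 19.3.
Round up.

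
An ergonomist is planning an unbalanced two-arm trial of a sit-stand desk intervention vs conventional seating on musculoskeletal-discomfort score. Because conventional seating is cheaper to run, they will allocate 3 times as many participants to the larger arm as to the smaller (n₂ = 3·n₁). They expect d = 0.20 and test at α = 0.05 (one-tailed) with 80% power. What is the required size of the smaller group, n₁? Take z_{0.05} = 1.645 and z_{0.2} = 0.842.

With allocation ratio k = n₂/n₁ = 3, Var(x̄₁−x̄₂) = σ²(1/n₁ + 1/(k·n₁)) = σ²·(k+1)/(k·n₁).
So n₁ = (1 + 1/k)·((z_{α} + z_β)/d)² = 1.333 × (2.487/0.20)².
n₁ = 1.333 × 154.63 = 206.2.
Round up: n₁ = 207, giving n₂ = 3 × 207 = 621.

n₁ = 207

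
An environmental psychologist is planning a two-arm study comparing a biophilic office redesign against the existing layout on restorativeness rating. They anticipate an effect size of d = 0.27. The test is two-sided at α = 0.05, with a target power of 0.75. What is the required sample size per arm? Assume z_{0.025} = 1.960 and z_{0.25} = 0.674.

For two independent groups with equal n: n = 2·((z_{α/2} + z_β) / d)².
z_{α/2} + z_β = 1.960 + 0.674 = 2.634.
n = 2 × (2.634 / 0.27)² = 2 × 9.756² = 2 × 95.17 = 190.3.
Round up to the next whole participant.

n = 191 per group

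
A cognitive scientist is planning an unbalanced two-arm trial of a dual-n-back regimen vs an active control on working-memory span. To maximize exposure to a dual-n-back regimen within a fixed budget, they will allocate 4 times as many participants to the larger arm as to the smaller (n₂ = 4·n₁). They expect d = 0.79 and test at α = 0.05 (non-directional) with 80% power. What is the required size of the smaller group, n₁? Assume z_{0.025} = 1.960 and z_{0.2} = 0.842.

With allocation ratio k = n₂/n₁ = 4, Var(x̄₁−x̄₂) = σ²(1/n₁ + 1/(k·n₁)) = σ²·(k+1)/(k·n₁).
So n₁ = (1 + 1/k)·((z_{α/2} + z_β)/d)² = 1.250 × (2.802/0.79)².
n₁ = 1.250 × 12.58 = 15.7.
Round up: n₁ = 16, giving n₂ = 4 × 16 = 64.

n₁ = 16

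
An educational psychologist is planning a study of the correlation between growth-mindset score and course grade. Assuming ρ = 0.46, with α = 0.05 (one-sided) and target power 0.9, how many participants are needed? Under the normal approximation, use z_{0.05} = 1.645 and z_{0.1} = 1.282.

n = 38

Fisher's z: C = ½·ln((1+r)/(1−r)) = ½·ln(2.7037) = 0.4973.
n = ((z_{α} + z_β)/C)² + 3.
(1.645 + 1.282) / 0.4973 = 2.927 / 0.4973 = 5.886.
n = 5.886² + 3 = 34.64 + 3 = 37.6.
Round up.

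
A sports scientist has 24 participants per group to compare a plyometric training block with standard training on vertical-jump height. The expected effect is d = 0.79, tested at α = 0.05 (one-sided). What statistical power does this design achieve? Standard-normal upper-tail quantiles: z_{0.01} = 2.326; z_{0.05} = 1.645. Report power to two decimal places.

For two equal groups, power = Φ(d·√(n/2) − z_{α}).
d·√(n/2) = 0.79 × √(24/2) = 0.79 × 3.464 = 2.737.
z_β = 2.737 − 1.645 = 1.092.
Power = Φ(1.092) = 0.863.

power ≈ 0.86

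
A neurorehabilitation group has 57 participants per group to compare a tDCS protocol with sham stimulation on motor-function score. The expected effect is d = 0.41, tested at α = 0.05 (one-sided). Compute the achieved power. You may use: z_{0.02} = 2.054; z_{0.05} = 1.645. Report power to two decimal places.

For two equal groups, power = Φ(d·√(n/2) − z_{α}).
d·√(n/2) = 0.41 × √(57/2) = 0.41 × 5.339 = 2.189.
z_β = 2.189 − 1.645 = 0.544.
Power = Φ(0.544) = 0.707.

power ≈ 0.71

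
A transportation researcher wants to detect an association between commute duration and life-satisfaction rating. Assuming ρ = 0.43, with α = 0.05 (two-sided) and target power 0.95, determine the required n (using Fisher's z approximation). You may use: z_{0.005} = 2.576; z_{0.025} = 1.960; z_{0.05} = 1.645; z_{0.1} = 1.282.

Fisher's z: C = ½·ln((1+r)/(1−r)) = ½·ln(2.5088) = 0.4599.
n = ((z_{α/2} + z_β)/C)² + 3.
(1.960 + 1.645) / 0.4599 = 3.605 / 0.4599 = 7.839.
n = 7.839² + 3 = 61.44 + 3 = 64.4.
Round up.

n = 65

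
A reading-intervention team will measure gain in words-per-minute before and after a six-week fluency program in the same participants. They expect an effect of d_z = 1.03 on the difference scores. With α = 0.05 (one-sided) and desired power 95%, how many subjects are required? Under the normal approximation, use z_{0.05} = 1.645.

For a paired (one-sample on differences) test: n = ((z_{α} + z_β) / d)².
z_{α} + z_β = 1.645 + 1.645 = 3.290.
n = (3.290 / 1.03)² = 3.194² = 10.20.
Round up.

n = 11 pairs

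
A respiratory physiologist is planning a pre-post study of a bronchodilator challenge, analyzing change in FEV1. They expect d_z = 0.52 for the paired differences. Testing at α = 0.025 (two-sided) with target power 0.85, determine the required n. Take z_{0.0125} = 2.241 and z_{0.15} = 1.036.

For a paired (one-sample on differences) test: n = ((z_{α/2} + z_β) / d)².
z_{α/2} + z_β = 2.241 + 1.036 = 3.277.
n = (3.277 / 0.52)² = 6.302² = 39.71.
Round up.

n = 40 pairs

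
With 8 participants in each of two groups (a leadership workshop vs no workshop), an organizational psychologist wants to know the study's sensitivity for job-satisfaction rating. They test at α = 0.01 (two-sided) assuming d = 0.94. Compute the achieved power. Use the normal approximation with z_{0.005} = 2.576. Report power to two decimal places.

power ≈ 0.24

For two equal groups, power = Φ(d·√(n/2) − z_{α/2}).
d·√(n/2) = 0.94 × √(8/2) = 0.94 × 2.000 = 1.880.
z_β = 1.880 − 2.576 = -0.696.
Power = Φ(-0.696) = 0.243.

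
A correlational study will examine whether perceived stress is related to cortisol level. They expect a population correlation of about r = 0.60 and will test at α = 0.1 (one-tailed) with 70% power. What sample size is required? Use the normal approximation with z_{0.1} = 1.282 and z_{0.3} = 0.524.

Fisher's z: C = ½·ln((1+r)/(1−r)) = ½·ln(4.0000) = 0.6931.
n = ((z_{α} + z_β)/C)² + 3.
(1.282 + 0.524) / 0.6931 = 1.806 / 0.6931 = 2.606.
n = 2.606² + 3 = 6.79 + 3 = 9.8.
Round up.

n = 10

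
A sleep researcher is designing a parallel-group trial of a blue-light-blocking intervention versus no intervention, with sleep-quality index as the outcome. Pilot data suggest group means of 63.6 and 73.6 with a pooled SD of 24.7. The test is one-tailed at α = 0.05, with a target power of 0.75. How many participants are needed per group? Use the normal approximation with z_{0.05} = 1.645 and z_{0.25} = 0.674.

n = 66 per group

Cohen's d = |M₁ − M₂| / SD_pooled = |63.6 − 73.6| / 24.7 = 10.0 / 24.7 = 0.405.
For two independent groups with equal n: n = 2·((z_{α} + z_β) / d)².
z_{α} + z_β = 1.645 + 0.674 = 2.319.
n = 2 × (2.319 / 0.405)² = 2 × 5.726² = 2 × 32.79 = 65.6.
Round up to the next whole participant.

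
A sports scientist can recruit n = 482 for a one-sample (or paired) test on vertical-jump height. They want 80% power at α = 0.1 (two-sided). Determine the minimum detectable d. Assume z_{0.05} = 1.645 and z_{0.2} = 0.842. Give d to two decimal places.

d_min ≈ 0.11

For a single sample (or paired design) of n = 482: d_min = (z_{α/2} + z_β)/√n.
z-sum = 1.645 + 0.842 = 2.487.
d_min = 2.487 / √482 = 2.487 / 21.954 = 0.113.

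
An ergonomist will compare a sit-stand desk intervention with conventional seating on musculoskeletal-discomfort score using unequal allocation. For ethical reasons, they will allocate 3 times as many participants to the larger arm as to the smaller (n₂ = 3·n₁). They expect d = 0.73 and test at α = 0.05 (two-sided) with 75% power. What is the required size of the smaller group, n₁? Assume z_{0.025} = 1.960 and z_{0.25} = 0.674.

With allocation ratio k = n₂/n₁ = 3, Var(x̄₁−x̄₂) = σ²(1/n₁ + 1/(k·n₁)) = σ²·(k+1)/(k·n₁).
So n₁ = (1 + 1/k)·((z_{α/2} + z_β)/d)² = 1.333 × (2.634/0.73)².
n₁ = 1.333 × 13.02 = 17.4.
Round up: n₁ = 18, giving n₂ = 3 × 18 = 54.

n₁ = 18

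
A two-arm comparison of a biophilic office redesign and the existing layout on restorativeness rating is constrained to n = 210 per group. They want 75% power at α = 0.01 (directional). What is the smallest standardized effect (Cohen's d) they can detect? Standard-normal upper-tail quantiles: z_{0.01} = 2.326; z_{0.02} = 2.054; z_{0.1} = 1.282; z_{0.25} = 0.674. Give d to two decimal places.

For two independent groups of n = 210 each: d_min = (z_{α} + z_β)·√(2/n).
z-sum = 2.326 + 0.674 = 3.000.
d_min = 3.000 × √(2/210) = 3.000 × 0.0976 = 0.293.

d_min ≈ 0.29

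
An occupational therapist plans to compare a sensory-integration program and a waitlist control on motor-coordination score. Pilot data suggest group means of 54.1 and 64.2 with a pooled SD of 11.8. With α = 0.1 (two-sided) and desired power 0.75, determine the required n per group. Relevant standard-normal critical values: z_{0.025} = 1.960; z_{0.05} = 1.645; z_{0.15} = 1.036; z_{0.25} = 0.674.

Cohen's d = |M₁ − M₂| / SD_pooled = |54.1 − 64.2| / 11.8 = 10.1 / 11.8 = 0.856.
For two independent groups with equal n: n = 2·((z_{α/2} + z_β) / d)².
z_{α/2} + z_β = 1.645 + 0.674 = 2.319.
n = 2 × (2.319 / 0.856)² = 2 × 2.709² = 2 × 7.34 = 14.7.
Round up to the next whole participant.

n = 15 per group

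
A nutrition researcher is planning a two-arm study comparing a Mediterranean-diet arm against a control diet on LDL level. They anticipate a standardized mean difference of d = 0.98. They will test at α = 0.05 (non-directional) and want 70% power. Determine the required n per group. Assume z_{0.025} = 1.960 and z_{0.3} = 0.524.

For two independent groups with equal n: n = 2·((z_{α/2} + z_β) / d)².
z_{α/2} + z_β = 1.960 + 0.524 = 2.484.
n = 2 × (2.484 / 0.98)² = 2 × 2.535² = 2 × 6.42 = 12.8.
Round up to the next whole participant.

n = 13 per group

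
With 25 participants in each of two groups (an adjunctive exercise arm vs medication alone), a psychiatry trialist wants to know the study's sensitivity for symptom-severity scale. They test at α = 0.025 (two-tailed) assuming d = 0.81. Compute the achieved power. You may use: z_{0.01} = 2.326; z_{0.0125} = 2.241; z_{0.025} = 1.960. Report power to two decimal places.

power ≈ 0.73

For two equal groups, power = Φ(d·√(n/2) − z_{α/2}).
d·√(n/2) = 0.81 × √(25/2) = 0.81 × 3.536 = 2.864.
z_β = 2.864 − 2.241 = 0.623.
Power = Φ(0.623) = 0.733.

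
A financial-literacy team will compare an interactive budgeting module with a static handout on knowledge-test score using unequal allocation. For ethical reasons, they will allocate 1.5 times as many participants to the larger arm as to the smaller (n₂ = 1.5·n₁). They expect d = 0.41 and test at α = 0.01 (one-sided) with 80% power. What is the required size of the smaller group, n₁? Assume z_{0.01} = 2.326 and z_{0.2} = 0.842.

n₁ = 100

With allocation ratio k = n₂/n₁ = 1.5, Var(x̄₁−x̄₂) = σ²(1/n₁ + 1/(k·n₁)) = σ²·(k+1)/(k·n₁).
So n₁ = (1 + 1/k)·((z_{α} + z_β)/d)² = 1.667 × (3.168/0.41)².
n₁ = 1.667 × 59.70 = 99.5.
Round up: n₁ = 100, giving n₂ = 1.5 × 100 = 150.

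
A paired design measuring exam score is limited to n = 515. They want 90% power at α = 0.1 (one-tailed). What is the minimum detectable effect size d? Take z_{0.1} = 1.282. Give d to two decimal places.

For a single sample (or paired design) of n = 515: d_min = (z_{α} + z_β)/√n.
z-sum = 1.282 + 1.282 = 2.564.
d_min = 2.564 / √515 = 2.564 / 22.694 = 0.113.

d_min ≈ 0.11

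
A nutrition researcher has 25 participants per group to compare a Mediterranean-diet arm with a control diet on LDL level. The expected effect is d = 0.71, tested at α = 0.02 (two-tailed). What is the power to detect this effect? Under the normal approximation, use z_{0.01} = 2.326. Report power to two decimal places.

For two equal groups, power = Φ(d·√(n/2) − z_{α/2}).
d·√(n/2) = 0.71 × √(25/2) = 0.71 × 3.536 = 2.510.
z_β = 2.510 − 2.326 = 0.184.
Power = Φ(0.184) = 0.573.

power ≈ 0.57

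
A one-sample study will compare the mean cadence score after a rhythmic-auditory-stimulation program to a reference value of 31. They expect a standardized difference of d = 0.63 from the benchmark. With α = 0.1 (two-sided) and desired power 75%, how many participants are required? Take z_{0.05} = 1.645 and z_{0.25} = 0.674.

n = 14

For a one-sample test: n = ((z_{α/2} + z_β) / d)².
z_{α/2} + z_β = 1.645 + 0.674 = 2.319.
n = (2.319 / 0.63)² = 3.681² = 13.55.
Round up.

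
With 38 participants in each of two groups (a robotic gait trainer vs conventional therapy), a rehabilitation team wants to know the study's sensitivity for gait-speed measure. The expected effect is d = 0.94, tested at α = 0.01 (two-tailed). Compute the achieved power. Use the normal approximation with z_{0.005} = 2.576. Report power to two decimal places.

power ≈ 0.94

For two equal groups, power = Φ(d·√(n/2) − z_{α/2}).
d·√(n/2) = 0.94 × √(38/2) = 0.94 × 4.359 = 4.097.
z_β = 4.097 − 2.576 = 1.521.
Power = Φ(1.521) = 0.936.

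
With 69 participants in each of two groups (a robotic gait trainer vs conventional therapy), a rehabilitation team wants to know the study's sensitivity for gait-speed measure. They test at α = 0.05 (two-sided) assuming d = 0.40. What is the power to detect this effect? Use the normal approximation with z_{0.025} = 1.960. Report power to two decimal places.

For two equal groups, power = Φ(d·√(n/2) − z_{α/2}).
d·√(n/2) = 0.40 × √(69/2) = 0.40 × 5.874 = 2.349.
z_β = 2.349 − 1.960 = 0.389.
Power = Φ(0.389) = 0.652.

power ≈ 0.65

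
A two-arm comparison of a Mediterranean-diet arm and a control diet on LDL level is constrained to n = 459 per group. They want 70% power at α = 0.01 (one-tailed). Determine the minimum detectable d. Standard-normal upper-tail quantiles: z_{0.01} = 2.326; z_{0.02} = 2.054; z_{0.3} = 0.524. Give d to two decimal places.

d_min ≈ 0.19

For two independent groups of n = 459 each: d_min = (z_{α} + z_β)·√(2/n).
z-sum = 2.326 + 0.524 = 2.850.
d_min = 2.850 × √(2/459) = 2.850 × 0.0660 = 0.188.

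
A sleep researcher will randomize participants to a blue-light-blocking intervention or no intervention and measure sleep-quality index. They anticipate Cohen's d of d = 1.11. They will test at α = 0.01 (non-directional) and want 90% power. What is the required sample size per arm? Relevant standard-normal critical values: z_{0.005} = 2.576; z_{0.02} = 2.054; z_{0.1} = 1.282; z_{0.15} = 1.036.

n = 25 per group

For two independent groups with equal n: n = 2·((z_{α/2} + z_β) / d)².
z_{α/2} + z_β = 2.576 + 1.282 = 3.858.
n = 2 × (3.858 / 1.11)² = 2 × 3.476² = 2 × 12.08 = 24.2.
Round up to the next whole participant.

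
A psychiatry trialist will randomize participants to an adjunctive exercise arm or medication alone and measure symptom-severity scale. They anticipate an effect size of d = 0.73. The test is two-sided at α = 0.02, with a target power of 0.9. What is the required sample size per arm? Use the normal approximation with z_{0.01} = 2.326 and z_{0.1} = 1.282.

n = 49 per group

For two independent groups with equal n: n = 2·((z_{α/2} + z_β) / d)².
z_{α/2} + z_β = 2.326 + 1.282 = 3.608.
n = 2 × (3.608 / 0.73)² = 2 × 4.942² = 2 × 24.43 = 48.9.
Round up to the next whole participant.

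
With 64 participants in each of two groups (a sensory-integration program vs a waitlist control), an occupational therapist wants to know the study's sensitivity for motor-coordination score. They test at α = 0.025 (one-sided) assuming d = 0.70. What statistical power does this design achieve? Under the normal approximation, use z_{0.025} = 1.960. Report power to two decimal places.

power ≈ 0.98

For two equal groups, power = Φ(d·√(n/2) − z_{α}).
d·√(n/2) = 0.70 × √(64/2) = 0.70 × 5.657 = 3.960.
z_β = 3.960 − 1.960 = 2.000.
Power = Φ(2.000) = 0.977.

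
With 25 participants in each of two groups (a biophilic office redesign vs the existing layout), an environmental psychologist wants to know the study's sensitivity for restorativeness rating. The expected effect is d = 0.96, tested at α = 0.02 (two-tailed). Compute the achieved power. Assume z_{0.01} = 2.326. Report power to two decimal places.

For two equal groups, power = Φ(d·√(n/2) − z_{α/2}).
d·√(n/2) = 0.96 × √(25/2) = 0.96 × 3.536 = 3.394.
z_β = 3.394 − 2.326 = 1.068.
Power = Φ(1.068) = 0.857.

power ≈ 0.86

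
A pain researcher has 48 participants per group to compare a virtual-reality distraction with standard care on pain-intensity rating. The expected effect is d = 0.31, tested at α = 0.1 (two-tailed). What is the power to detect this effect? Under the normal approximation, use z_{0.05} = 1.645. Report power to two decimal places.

For two equal groups, power = Φ(d·√(n/2) − z_{α/2}).
d·√(n/2) = 0.31 × √(48/2) = 0.31 × 4.899 = 1.519.
z_β = 1.519 − 1.645 = -0.126.
Power = Φ(-0.126) = 0.450.

power ≈ 0.45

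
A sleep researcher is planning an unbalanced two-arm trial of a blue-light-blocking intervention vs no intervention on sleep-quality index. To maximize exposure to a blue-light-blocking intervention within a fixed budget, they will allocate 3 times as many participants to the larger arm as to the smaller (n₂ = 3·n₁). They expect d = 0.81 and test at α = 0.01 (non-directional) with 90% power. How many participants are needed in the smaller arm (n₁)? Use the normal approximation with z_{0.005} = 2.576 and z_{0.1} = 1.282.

With allocation ratio k = n₂/n₁ = 3, Var(x̄₁−x̄₂) = σ²(1/n₁ + 1/(k·n₁)) = σ²·(k+1)/(k·n₁).
So n₁ = (1 + 1/k)·((z_{α/2} + z_β)/d)² = 1.333 × (3.858/0.81)².
n₁ = 1.333 × 22.69 = 30.2.
Round up: n₁ = 31, giving n₂ = 3 × 31 = 93.

n₁ = 31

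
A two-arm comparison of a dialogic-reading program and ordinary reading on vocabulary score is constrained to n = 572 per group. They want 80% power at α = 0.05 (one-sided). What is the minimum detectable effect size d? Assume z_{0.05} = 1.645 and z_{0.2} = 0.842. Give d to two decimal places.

d_min ≈ 0.15

For two independent groups of n = 572 each: d_min = (z_{α} + z_β)·√(2/n).
z-sum = 1.645 + 0.842 = 2.487.
d_min = 2.487 × √(2/572) = 2.487 × 0.0591 = 0.147.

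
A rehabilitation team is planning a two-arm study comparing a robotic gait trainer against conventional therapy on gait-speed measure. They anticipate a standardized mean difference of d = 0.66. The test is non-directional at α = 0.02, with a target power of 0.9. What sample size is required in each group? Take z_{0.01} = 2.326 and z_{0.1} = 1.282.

For two independent groups with equal n: n = 2·((z_{α/2} + z_β) / d)².
z_{α/2} + z_β = 2.326 + 1.282 = 3.608.
n = 2 × (3.608 / 0.66)² = 2 × 5.467² = 2 × 29.88 = 59.8.
Round up to the next whole participant.

n = 60 per group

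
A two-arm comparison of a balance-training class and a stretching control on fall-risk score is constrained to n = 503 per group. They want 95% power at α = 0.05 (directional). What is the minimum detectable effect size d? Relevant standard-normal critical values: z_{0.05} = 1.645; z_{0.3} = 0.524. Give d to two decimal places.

For two independent groups of n = 503 each: d_min = (z_{α} + z_β)·√(2/n).
z-sum = 1.645 + 1.645 = 3.290.
d_min = 3.290 × √(2/503) = 3.290 × 0.0631 = 0.207.

d_min ≈ 0.21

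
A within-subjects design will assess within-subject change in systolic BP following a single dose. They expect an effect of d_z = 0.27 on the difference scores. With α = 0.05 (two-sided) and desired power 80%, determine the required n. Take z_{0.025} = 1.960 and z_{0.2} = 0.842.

For a paired (one-sample on differences) test: n = ((z_{α/2} + z_β) / d)².
z_{α/2} + z_β = 1.960 + 0.842 = 2.802.
n = (2.802 / 0.27)² = 10.378² = 107.70.
Round up.

n = 108 pairs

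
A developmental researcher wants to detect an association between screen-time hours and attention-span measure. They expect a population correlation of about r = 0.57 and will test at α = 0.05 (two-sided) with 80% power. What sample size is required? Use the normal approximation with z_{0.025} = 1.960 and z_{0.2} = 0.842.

Fisher's z: C = ½·ln((1+r)/(1−r)) = ½·ln(3.6512) = 0.6475.
n = ((z_{α/2} + z_β)/C)² + 3.
(1.960 + 0.842) / 0.6475 = 2.802 / 0.6475 = 4.327.
n = 4.327² + 3 = 18.73 + 3 = 21.7.
Round up.

n = 22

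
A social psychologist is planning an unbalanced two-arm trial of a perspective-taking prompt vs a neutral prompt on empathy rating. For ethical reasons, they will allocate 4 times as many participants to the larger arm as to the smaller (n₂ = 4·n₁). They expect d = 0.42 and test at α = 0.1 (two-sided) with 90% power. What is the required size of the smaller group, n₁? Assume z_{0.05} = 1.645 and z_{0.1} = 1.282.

n₁ = 61

With allocation ratio k = n₂/n₁ = 4, Var(x̄₁−x̄₂) = σ²(1/n₁ + 1/(k·n₁)) = σ²·(k+1)/(k·n₁).
So n₁ = (1 + 1/k)·((z_{α/2} + z_β)/d)² = 1.250 × (2.927/0.42)².
n₁ = 1.250 × 48.57 = 60.7.
Round up: n₁ = 61, giving n₂ = 4 × 61 = 244.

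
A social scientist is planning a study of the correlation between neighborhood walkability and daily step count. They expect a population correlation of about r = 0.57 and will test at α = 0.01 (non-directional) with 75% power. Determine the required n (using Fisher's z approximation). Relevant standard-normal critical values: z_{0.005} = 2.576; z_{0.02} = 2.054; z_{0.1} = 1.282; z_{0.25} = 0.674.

Fisher's z: C = ½·ln((1+r)/(1−r)) = ½·ln(3.6512) = 0.6475.
n = ((z_{α/2} + z_β)/C)² + 3.
(2.576 + 0.674) / 0.6475 = 3.250 / 0.6475 = 5.019.
n = 5.019² + 3 = 25.19 + 3 = 28.2.
Round up.

n = 29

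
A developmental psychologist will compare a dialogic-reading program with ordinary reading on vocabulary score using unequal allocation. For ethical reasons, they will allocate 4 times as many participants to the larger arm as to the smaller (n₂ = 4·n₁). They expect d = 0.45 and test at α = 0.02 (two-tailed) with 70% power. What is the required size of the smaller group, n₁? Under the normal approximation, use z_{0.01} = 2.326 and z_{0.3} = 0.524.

With allocation ratio k = n₂/n₁ = 4, Var(x̄₁−x̄₂) = σ²(1/n₁ + 1/(k·n₁)) = σ²·(k+1)/(k·n₁).
So n₁ = (1 + 1/k)·((z_{α/2} + z_β)/d)² = 1.250 × (2.850/0.45)².
n₁ = 1.250 × 40.11 = 50.1.
Round up: n₁ = 51, giving n₂ = 4 × 51 = 204.

n₁ = 51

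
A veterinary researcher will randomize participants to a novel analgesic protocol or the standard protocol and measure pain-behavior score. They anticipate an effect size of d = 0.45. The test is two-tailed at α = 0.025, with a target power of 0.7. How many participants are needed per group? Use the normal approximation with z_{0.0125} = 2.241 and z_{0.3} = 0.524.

For two independent groups with equal n: n = 2·((z_{α/2} + z_β) / d)².
z_{α/2} + z_β = 2.241 + 0.524 = 2.765.
n = 2 × (2.765 / 0.45)² = 2 × 6.144² = 2 × 37.75 = 75.5.
Round up to the next whole participant.

n = 76 per group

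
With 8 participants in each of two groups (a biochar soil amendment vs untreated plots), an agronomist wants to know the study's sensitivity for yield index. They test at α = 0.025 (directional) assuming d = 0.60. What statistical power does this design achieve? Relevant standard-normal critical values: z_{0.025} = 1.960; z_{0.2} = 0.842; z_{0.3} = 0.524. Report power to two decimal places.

power ≈ 0.22

For two equal groups, power = Φ(d·√(n/2) − z_{α}).
d·√(n/2) = 0.60 × √(8/2) = 0.60 × 2.000 = 1.200.
z_β = 1.200 − 1.960 = -0.760.
Power = Φ(-0.760) = 0.224.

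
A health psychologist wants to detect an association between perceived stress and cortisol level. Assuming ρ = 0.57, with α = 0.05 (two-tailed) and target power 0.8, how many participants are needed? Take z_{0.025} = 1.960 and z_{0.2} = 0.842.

Fisher's z: C = ½·ln((1+r)/(1−r)) = ½·ln(3.6512) = 0.6475.
n = ((z_{α/2} + z_β)/C)² + 3.
(1.960 + 0.842) / 0.6475 = 2.802 / 0.6475 = 4.327.
n = 4.327² + 3 = 18.73 + 3 = 21.7.
Round up.

n = 22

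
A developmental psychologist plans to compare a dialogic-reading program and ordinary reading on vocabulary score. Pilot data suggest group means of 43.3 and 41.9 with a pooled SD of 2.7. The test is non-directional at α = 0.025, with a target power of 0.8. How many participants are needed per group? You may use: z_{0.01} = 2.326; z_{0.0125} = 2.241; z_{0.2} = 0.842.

n = 71 per group

Cohen's d = |M₁ − M₂| / SD_pooled = |43.3 − 41.9| / 2.7 = 1.4 / 2.7 = 0.519.
For two independent groups with equal n: n = 2·((z_{α/2} + z_β) / d)².
z_{α/2} + z_β = 2.241 + 0.842 = 3.083.
n = 2 × (3.083 / 0.519)² = 2 × 5.940² = 2 × 35.29 = 70.6.
Round up to the next whole participant.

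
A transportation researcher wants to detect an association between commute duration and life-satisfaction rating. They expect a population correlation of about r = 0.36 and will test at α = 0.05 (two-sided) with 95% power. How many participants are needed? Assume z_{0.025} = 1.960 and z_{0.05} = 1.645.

n = 95

Fisher's z: C = ½·ln((1+r)/(1−r)) = ½·ln(2.1250) = 0.3769.
n = ((z_{α/2} + z_β)/C)² + 3.
(1.960 + 1.645) / 0.3769 = 3.605 / 0.3769 = 9.565.
n = 9.565² + 3 = 91.49 + 3 = 94.5.
Round up.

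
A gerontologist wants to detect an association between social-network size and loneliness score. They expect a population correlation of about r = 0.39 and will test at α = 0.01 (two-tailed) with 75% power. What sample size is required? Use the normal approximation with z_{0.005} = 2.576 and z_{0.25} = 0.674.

n = 66

Fisher's z: C = ½·ln((1+r)/(1−r)) = ½·ln(2.2787) = 0.4118.
n = ((z_{α/2} + z_β)/C)² + 3.
(2.576 + 0.674) / 0.4118 = 3.250 / 0.4118 = 7.892.
n = 7.892² + 3 = 62.29 + 3 = 65.3.
Round up.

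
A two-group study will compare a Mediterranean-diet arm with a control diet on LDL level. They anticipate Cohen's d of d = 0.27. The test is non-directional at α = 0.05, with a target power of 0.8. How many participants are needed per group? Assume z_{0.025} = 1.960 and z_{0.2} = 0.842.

For two independent groups with equal n: n = 2·((z_{α/2} + z_β) / d)².
z_{α/2} + z_β = 1.960 + 0.842 = 2.802.
n = 2 × (2.802 / 0.27)² = 2 × 10.378² = 2 × 107.70 = 215.4.
Round up to the next whole participant.

n = 216 per group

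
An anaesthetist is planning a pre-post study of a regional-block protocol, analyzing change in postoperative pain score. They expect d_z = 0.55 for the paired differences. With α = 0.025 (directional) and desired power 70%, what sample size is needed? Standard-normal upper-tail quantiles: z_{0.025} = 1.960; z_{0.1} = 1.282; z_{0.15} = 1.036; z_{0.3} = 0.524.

n = 21 pairs

For a paired (one-sample on differences) test: n = ((z_{α} + z_β) / d)².
z_{α} + z_β = 1.960 + 0.524 = 2.484.
n = (2.484 / 0.55)² = 4.516² = 20.40.
Round up.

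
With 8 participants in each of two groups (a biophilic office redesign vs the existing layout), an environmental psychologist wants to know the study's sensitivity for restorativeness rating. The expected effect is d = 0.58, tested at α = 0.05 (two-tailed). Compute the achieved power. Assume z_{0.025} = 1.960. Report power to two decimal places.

power ≈ 0.21

For two equal groups, power = Φ(d·√(n/2) − z_{α/2}).
d·√(n/2) = 0.58 × √(8/2) = 0.58 × 2.000 = 1.160.
z_β = 1.160 − 1.960 = -0.800.
Power = Φ(-0.800) = 0.212.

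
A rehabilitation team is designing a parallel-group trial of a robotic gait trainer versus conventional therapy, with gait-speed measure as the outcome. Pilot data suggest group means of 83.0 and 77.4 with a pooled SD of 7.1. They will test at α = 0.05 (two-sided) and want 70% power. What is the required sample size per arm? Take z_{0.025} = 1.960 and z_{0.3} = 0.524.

Cohen's d = |M₁ − M₂| / SD_pooled = |83.0 − 77.4| / 7.1 = 5.6 / 7.1 = 0.789.
For two independent groups with equal n: n = 2·((z_{α/2} + z_β) / d)².
z_{α/2} + z_β = 1.960 + 0.524 = 2.484.
n = 2 × (2.484 / 0.789)² = 2 × 3.148² = 2 × 9.91 = 19.8.
Round up to the next whole participant.

n = 20 per group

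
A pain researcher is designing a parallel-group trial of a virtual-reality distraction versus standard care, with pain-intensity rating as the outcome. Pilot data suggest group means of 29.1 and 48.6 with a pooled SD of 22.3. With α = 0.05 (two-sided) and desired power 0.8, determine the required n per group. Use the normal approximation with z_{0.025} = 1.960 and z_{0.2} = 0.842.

Cohen's d = |M₁ − M₂| / SD_pooled = |29.1 − 48.6| / 22.3 = 19.5 / 22.3 = 0.874.
For two independent groups with equal n: n = 2·((z_{α/2} + z_β) / d)².
z_{α/2} + z_β = 1.960 + 0.842 = 2.802.
n = 2 × (2.802 / 0.874)² = 2 × 3.206² = 2 × 10.28 = 20.6.
Round up to the next whole participant.

n = 21 per group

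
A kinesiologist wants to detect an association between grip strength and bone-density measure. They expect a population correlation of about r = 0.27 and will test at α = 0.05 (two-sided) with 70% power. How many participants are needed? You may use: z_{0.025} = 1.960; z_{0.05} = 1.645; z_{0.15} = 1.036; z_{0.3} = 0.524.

n = 84

Fisher's z: C = ½·ln((1+r)/(1−r)) = ½·ln(1.7397) = 0.2769.
n = ((z_{α/2} + z_β)/C)² + 3.
(1.960 + 0.524) / 0.2769 = 2.484 / 0.2769 = 8.971.
n = 8.971² + 3 = 80.47 + 3 = 83.5.
Round up.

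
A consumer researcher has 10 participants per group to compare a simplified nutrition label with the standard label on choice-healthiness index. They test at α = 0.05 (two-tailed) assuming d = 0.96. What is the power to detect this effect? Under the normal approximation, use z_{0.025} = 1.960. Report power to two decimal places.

power ≈ 0.57

For two equal groups, power = Φ(d·√(n/2) − z_{α/2}).
d·√(n/2) = 0.96 × √(10/2) = 0.96 × 2.236 = 2.147.
z_β = 2.147 − 1.960 = 0.187.
Power = Φ(0.187) = 0.574.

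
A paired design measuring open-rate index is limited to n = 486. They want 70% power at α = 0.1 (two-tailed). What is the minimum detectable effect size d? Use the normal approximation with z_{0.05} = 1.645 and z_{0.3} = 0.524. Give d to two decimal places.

d_min ≈ 0.10

For a single sample (or paired design) of n = 486: d_min = (z_{α/2} + z_β)/√n.
z-sum = 1.645 + 0.524 = 2.169.
d_min = 2.169 / √486 = 2.169 / 22.045 = 0.098.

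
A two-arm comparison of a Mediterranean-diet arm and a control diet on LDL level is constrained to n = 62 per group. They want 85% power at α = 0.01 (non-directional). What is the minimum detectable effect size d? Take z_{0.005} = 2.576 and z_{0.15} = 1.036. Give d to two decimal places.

d_min ≈ 0.65

For two independent groups of n = 62 each: d_min = (z_{α/2} + z_β)·√(2/n).
z-sum = 2.576 + 1.036 = 3.612.
d_min = 3.612 × √(2/62) = 3.612 × 0.1796 = 0.649.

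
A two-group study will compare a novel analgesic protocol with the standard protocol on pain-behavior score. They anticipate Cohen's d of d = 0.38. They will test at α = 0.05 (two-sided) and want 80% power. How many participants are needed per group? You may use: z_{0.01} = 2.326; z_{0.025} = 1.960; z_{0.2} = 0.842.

For two independent groups with equal n: n = 2·((z_{α/2} + z_β) / d)².
z_{α/2} + z_β = 1.960 + 0.842 = 2.802.
n = 2 × (2.802 / 0.38)² = 2 × 7.374² = 2 × 54.37 = 108.7.
Round up to the next whole participant.

n = 109 per group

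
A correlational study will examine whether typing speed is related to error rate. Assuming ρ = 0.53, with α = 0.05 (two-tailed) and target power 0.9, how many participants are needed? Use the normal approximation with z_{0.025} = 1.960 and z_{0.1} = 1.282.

n = 34

Fisher's z: C = ½·ln((1+r)/(1−r)) = ½·ln(3.2553) = 0.5901.
n = ((z_{α/2} + z_β)/C)² + 3.
(1.960 + 1.282) / 0.5901 = 3.242 / 0.5901 = 5.494.
n = 5.494² + 3 = 30.18 + 3 = 33.2.
Round up.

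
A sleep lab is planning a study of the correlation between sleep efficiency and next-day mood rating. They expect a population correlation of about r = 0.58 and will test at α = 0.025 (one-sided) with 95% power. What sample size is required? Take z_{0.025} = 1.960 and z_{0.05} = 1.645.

n = 33

Fisher's z: C = ½·ln((1+r)/(1−r)) = ½·ln(3.7619) = 0.6625.
n = ((z_{α} + z_β)/C)² + 3.
(1.960 + 1.645) / 0.6625 = 3.605 / 0.6625 = 5.442.
n = 5.442² + 3 = 29.61 + 3 = 32.6.
Round up.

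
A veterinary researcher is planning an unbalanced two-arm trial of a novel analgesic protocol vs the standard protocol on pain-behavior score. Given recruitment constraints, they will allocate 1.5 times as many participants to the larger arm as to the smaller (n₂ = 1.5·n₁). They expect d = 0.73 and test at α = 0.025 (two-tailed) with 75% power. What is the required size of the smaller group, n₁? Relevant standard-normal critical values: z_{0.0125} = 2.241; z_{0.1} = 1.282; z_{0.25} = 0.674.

n₁ = 27

With allocation ratio k = n₂/n₁ = 1.5, Var(x̄₁−x̄₂) = σ²(1/n₁ + 1/(k·n₁)) = σ²·(k+1)/(k·n₁).
So n₁ = (1 + 1/k)·((z_{α/2} + z_β)/d)² = 1.667 × (2.915/0.73)².
n₁ = 1.667 × 15.95 = 26.6.
Round up: n₁ = 27, giving n₂ = ⌈1.5 × 27⌉ = ⌈40.5⌉ = 41.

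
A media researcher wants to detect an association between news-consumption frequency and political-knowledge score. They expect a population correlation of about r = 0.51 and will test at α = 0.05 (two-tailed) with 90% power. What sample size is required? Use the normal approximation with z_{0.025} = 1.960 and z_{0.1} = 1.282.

Fisher's z: C = ½·ln((1+r)/(1−r)) = ½·ln(3.0816) = 0.5627.
n = ((z_{α/2} + z_β)/C)² + 3.
(1.960 + 1.282) / 0.5627 = 3.242 / 0.5627 = 5.762.
n = 5.762² + 3 = 33.19 + 3 = 36.2.
Round up.

n = 37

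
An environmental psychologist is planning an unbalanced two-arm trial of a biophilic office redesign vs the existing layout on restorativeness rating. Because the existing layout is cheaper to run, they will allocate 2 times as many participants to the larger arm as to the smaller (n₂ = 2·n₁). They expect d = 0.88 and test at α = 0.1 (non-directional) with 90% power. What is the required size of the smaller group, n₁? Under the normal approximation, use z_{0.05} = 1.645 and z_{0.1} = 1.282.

With allocation ratio k = n₂/n₁ = 2, Var(x̄₁−x̄₂) = σ²(1/n₁ + 1/(k·n₁)) = σ²·(k+1)/(k·n₁).
So n₁ = (1 + 1/k)·((z_{α/2} + z_β)/d)² = 1.500 × (2.927/0.88)².
n₁ = 1.500 × 11.06 = 16.6.
Round up: n₁ = 17, giving n₂ = 2 × 17 = 34.

n₁ = 17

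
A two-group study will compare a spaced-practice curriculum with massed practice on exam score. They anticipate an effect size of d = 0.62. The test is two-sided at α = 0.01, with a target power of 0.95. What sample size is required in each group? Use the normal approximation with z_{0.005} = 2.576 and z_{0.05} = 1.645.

For two independent groups with equal n: n = 2·((z_{α/2} + z_β) / d)².
z_{α/2} + z_β = 2.576 + 1.645 = 4.221.
n = 2 × (4.221 / 0.62)² = 2 × 6.808² = 2 × 46.35 = 92.7.
Round up to the next whole participant.

n = 93 per group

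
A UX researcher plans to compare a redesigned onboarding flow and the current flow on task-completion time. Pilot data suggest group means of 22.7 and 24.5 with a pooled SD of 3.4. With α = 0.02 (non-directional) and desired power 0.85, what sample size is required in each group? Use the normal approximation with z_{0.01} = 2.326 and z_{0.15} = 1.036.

Cohen's d = |M₁ − M₂| / SD_pooled = |22.7 − 24.5| / 3.4 = 1.8 / 3.4 = 0.529.
For two independent groups with equal n: n = 2·((z_{α/2} + z_β) / d)².
z_{α/2} + z_β = 2.326 + 1.036 = 3.362.
n = 2 × (3.362 / 0.529)² = 2 × 6.355² = 2 × 40.39 = 80.8.
Round up to the next whole participant.

n = 81 per group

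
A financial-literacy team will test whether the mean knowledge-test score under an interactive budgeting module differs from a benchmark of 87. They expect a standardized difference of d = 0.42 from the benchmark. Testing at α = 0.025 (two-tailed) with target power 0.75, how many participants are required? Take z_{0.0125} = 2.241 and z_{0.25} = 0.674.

n = 49

For a one-sample test: n = ((z_{α/2} + z_β) / d)².
z_{α/2} + z_β = 2.241 + 0.674 = 2.915.
n = (2.915 / 0.42)² = 6.940² = 48.17.
Round up.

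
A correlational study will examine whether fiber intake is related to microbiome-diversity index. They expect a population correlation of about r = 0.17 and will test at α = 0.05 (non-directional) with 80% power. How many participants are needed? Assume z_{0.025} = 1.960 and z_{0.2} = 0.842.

Fisher's z: C = ½·ln((1+r)/(1−r)) = ½·ln(1.4096) = 0.1717.
n = ((z_{α/2} + z_β)/C)² + 3.
(1.960 + 0.842) / 0.1717 = 2.802 / 0.1717 = 16.319.
n = 16.319² + 3 = 266.32 + 3 = 269.3.
Round up.

n = 270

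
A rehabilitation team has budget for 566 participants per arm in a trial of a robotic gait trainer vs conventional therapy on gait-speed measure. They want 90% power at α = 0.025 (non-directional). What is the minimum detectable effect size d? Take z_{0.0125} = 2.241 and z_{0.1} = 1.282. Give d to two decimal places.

For two independent groups of n = 566 each: d_min = (z_{α/2} + z_β)·√(2/n).
z-sum = 2.241 + 1.282 = 3.523.
d_min = 3.523 × √(2/566) = 3.523 × 0.0594 = 0.209.

d_min ≈ 0.21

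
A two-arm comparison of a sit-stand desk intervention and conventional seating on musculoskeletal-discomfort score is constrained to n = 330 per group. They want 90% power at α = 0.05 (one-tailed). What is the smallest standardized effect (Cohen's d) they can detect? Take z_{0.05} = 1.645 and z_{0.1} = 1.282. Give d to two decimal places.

For two independent groups of n = 330 each: d_min = (z_{α} + z_β)·√(2/n).
z-sum = 1.645 + 1.282 = 2.927.
d_min = 2.927 × √(2/330) = 2.927 × 0.0778 = 0.228.

d_min ≈ 0.23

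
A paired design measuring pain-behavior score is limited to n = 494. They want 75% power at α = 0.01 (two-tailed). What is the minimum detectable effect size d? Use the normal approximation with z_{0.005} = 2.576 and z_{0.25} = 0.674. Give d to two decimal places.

For a single sample (or paired design) of n = 494: d_min = (z_{α/2} + z_β)/√n.
z-sum = 2.576 + 0.674 = 3.250.
d_min = 3.250 / √494 = 3.250 / 22.226 = 0.146.

d_min ≈ 0.15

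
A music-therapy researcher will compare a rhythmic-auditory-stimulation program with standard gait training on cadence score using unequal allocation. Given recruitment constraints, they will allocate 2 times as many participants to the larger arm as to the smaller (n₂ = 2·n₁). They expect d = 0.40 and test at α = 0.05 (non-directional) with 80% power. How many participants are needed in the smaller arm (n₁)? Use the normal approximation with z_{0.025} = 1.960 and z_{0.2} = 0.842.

With allocation ratio k = n₂/n₁ = 2, Var(x̄₁−x̄₂) = σ²(1/n₁ + 1/(k·n₁)) = σ²·(k+1)/(k·n₁).
So n₁ = (1 + 1/k)·((z_{α/2} + z_β)/d)² = 1.500 × (2.802/0.40)².
n₁ = 1.500 × 49.07 = 73.6.
Round up: n₁ = 74, giving n₂ = 2 × 74 = 148.

n₁ = 74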